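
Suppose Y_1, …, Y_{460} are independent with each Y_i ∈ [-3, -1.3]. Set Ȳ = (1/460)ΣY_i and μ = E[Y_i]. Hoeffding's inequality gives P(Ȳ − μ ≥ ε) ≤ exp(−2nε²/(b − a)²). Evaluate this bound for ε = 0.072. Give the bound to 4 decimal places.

0.1920

Exponent: 2nε²/(b − a)² = 2·460·0.072² / 1.7² = 1.65027.
Bound = exp(−1.65027) = 0.19200.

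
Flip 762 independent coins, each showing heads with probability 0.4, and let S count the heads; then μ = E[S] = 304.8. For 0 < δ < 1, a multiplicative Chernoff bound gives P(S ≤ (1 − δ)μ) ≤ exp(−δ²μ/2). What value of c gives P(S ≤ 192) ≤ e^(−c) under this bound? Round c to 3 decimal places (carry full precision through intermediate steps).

20.872

Write 192 = (1 − δ)μ, so δ = 1 − 192/304.8 = 0.3700787…
Then the exponent is δ²μ/2 = (μ − 192)²/(2μ) = 20.872441.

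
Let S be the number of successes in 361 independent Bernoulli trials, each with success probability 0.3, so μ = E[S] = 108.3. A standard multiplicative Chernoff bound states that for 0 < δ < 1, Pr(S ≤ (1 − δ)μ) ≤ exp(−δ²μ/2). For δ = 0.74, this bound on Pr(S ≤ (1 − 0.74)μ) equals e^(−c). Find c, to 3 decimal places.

c = δ²μ/2 = 0.74²·108.3/2 = 29.6525.

29.653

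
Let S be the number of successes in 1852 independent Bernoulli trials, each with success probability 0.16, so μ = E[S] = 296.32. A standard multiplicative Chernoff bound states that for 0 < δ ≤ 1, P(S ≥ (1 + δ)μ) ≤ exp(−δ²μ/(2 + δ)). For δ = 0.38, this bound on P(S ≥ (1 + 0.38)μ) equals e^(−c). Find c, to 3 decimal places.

c = δ²μ/(2 + δ) = 0.38²·296.32/(2 + 0.38) = 17.9784.

17.978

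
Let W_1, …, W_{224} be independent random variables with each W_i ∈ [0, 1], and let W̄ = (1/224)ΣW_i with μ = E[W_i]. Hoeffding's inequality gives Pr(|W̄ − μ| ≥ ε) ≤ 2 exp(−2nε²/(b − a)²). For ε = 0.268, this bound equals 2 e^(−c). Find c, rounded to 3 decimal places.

c = 2nε²/(b − a)² = 2·224·0.268² / 1² = 32.1772.

32.177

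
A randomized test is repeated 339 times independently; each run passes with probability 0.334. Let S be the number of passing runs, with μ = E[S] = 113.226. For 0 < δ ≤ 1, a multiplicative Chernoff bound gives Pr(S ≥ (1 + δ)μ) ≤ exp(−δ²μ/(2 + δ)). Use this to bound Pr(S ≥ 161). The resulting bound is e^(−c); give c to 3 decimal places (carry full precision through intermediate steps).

Write 161 = (1 + δ)μ, so δ = 161/113.226 − 1 = 0.4219349…
Then the exponent is δ²μ/(2 + δ) = (161 − μ)² / (μ·(2 + δ)) = 8.322898.

8.323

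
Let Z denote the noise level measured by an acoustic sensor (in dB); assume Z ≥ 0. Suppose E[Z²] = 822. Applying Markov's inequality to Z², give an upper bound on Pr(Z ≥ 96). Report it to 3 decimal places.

0.089

Since Z ≥ 0, the event {Z ≥ 96} is the same as {Z² ≥ 9216}.
Markov's inequality applied to Z² gives Pr(Z² ≥ 9216) ≤ E[Z²]/9216 = 822/9216 = 0.0892.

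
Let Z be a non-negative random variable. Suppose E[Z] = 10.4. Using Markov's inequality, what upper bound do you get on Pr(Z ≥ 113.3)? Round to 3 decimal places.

Markov's inequality: for a non-negative random variable, Pr(Z ≥ a) ≤ E[Z]/a.
Here E[Z] = 10.4 and a = 113.3, so the bound is 10.4/113.3 = 0.0918.

0.092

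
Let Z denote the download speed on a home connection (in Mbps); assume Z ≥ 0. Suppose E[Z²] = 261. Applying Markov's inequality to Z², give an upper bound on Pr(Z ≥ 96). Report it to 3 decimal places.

Since Z ≥ 0, the event {Z ≥ 96} is the same as {Z² ≥ 9216}.
Markov's inequality applied to Z² gives Pr(Z² ≥ 9216) ≤ E[Z²]/9216 = 261/9216 = 0.0283.

0.028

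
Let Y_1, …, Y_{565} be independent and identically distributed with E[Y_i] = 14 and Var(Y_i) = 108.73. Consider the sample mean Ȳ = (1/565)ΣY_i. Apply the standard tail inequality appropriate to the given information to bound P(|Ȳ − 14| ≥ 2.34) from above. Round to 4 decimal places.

0.0351

With mean and variance of each term known, Chebyshev's inequality bounds the deviation of the sum (or sample mean).
Var(Ȳ) = Var(Y_i)/n = 108.73/565 = 0.19244.
Chebyshev: P(|Ȳ − 14| ≥ 2.34) ≤ Var(Ȳ)/(2.34)² = 108.73/(565·2.34²) = 0.0351.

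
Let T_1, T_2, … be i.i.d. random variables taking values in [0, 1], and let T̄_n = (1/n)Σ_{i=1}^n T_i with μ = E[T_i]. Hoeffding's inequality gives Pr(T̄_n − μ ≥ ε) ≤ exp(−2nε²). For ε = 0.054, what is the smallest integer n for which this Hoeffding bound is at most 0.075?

Require exp(−2nε²) ≤ 0.075, i.e. 2nε² ≥ ln(1/0.075) = 2.590267.
So n ≥ 2.590267 / (2·0.054²) = 444.147.
The smallest integer n is 445.

445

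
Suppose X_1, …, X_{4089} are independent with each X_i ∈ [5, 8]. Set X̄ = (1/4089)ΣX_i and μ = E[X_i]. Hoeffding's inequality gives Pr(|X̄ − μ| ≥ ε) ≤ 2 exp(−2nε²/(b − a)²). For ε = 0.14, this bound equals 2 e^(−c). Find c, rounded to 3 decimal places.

17.810

c = 2nε²/(b − a)² = 2·4089·0.14² / 3² = 17.8099.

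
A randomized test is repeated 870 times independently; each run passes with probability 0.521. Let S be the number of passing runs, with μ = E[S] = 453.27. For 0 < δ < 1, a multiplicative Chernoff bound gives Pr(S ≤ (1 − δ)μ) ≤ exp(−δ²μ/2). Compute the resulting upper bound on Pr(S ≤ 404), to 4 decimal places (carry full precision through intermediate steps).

0.0687

Write 404 = (1 − δ)μ, so δ = 1 − 404/453.27 = 0.108699…
Then the exponent is δ²μ/2 = (μ − 404)²/(2μ) = 2.677800.
Bound = exp(−2.677800) = 0.06871.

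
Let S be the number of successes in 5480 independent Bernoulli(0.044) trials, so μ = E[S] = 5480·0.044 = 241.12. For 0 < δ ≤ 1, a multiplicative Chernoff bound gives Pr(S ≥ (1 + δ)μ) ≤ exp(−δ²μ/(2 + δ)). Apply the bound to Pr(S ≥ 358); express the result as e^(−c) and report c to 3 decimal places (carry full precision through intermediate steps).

Write 358 = (1 + δ)μ, so δ = 358/241.12 − 1 = 0.4847379…
Then the exponent is δ²μ/(2 + δ) = (358 − μ)² / (μ·(2 + δ)) = 22.801666.

22.802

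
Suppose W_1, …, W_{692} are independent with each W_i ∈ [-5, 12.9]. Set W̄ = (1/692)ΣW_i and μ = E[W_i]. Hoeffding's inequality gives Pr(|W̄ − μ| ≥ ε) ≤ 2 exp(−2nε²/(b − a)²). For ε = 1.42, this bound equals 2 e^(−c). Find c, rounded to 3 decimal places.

c = 2nε²/(b − a)² = 2·692·1.42² / 17.9² = 8.7098.

8.710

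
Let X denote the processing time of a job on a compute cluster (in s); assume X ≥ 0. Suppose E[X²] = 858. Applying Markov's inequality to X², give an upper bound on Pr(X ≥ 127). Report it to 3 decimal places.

0.053

Since X ≥ 0, the event {X ≥ 127} is the same as {X² ≥ 16129}.
Markov's inequality applied to X² gives Pr(X² ≥ 16129) ≤ E[X²]/16129 = 858/16129 = 0.0532.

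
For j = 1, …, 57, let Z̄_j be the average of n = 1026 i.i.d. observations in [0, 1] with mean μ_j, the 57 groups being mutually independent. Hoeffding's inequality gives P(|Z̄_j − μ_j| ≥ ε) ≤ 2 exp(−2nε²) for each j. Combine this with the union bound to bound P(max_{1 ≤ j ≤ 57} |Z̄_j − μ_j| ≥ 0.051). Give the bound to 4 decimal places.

Per-experiment Hoeffding bound: 2·exp(−2·1026·0.051²) = 2·exp(−5.33725) = 0.0096181.
Union bound over 57 events: 57·0.0096181 = 0.54823.

0.5482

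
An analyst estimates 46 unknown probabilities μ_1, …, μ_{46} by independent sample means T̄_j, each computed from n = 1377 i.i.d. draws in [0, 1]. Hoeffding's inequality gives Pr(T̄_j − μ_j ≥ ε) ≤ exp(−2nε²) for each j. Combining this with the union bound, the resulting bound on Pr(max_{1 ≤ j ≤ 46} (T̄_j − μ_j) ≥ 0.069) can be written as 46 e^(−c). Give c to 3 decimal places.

13.112

Union bound over the 46 events: Pr(max_{1 ≤ j ≤ 46} (T̄_j − μ_j) ≥ 0.069) ≤ 46·exp(−2nε²) = 46 exp(−2·1377·0.069²).
So c = 2·1377·0.069² = 13.1118.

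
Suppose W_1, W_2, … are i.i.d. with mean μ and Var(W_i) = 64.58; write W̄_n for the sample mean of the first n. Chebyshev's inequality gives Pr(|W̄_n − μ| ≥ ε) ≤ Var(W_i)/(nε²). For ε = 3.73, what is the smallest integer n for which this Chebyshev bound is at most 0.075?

Require 64.58/(n·3.73²) ≤ 0.075, i.e. n ≥ 64.58/(0.075·3.73²) = 61.890.
The smallest integer n is 62.

62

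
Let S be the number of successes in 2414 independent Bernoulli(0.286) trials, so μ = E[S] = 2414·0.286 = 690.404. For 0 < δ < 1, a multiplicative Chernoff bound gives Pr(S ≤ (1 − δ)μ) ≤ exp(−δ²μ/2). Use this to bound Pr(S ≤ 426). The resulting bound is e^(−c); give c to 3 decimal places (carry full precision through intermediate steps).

Write 426 = (1 − δ)μ, so δ = 1 − 426/690.404 = 0.38297…
Then the exponent is δ²μ/2 = (μ − 426)²/(2μ) = 50.629396.

50.629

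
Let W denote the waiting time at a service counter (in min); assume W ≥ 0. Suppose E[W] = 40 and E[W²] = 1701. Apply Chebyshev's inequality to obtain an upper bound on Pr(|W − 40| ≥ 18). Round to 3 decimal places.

0.312

Var(W) = E[W²] − (E[W])² = 1701 − 1600 = 101.
Chebyshev's inequality: Pr(|W − μ| ≥ t) ≤ Var(W)/t² = 101/324 = 0.3117.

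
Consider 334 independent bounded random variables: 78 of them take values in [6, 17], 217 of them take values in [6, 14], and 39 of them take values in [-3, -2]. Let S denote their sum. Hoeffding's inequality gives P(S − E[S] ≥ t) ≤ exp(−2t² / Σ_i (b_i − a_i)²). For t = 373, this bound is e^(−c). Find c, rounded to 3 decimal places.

Σ(b_i − a_i)² = 78·11² + 217·8² + 39·1² = 23365.
c = 2t² / 23365 = 2·373² / 23365 = 11.9092.

11.909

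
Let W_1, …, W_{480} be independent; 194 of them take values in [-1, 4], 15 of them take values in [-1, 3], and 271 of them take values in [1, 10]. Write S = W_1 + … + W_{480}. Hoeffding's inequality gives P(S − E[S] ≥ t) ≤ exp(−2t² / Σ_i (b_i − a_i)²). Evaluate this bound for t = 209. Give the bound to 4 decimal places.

0.0395

Σ(b_i − a_i)² = 194·5² + 15·4² + 271·9² = 27041.
Exponent = 2·209² / 27041 = 3.23072.
Bound = exp(−3.23072) = 0.03953.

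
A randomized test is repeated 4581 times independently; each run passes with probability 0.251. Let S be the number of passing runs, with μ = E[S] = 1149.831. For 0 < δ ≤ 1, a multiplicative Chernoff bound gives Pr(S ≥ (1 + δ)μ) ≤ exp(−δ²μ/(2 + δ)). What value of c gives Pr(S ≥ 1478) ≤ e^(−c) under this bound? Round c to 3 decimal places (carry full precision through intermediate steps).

40.982

Write 1478 = (1 + δ)μ, so δ = 1478/1149.831 − 1 = 0.2854063…
Then the exponent is δ²μ/(2 + δ) = (1478 − μ)² / (μ·(2 + δ)) = 40.982427.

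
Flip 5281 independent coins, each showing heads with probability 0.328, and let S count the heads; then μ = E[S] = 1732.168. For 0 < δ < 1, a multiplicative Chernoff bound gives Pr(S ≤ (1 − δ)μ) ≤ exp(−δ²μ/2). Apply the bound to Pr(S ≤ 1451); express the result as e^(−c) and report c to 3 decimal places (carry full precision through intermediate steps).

Write 1451 = (1 − δ)μ, so δ = 1 − 1451/1732.168 = 0.1623214…
Then the exponent is δ²μ/2 = (μ − 1451)²/(2μ) = 22.819797.

22.820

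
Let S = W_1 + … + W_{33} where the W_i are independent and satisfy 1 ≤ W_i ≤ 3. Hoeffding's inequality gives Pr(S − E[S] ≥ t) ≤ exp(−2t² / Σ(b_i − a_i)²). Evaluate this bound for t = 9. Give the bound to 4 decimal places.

Σ(b_i − a_i)² = 33·(2)² = 132.
Exponent = 2·9²/132 = 1.2273.
Bound = exp(−1.2273) = 0.29309.

0.2931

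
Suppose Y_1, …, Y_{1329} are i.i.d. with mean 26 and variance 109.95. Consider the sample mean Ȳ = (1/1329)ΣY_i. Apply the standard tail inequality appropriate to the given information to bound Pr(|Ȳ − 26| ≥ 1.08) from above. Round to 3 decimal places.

0.071

With mean and variance of each term known, Chebyshev's inequality bounds the deviation of the sum (or sample mean).
Var(Ȳ) = Var(Y_i)/n = 109.95/1329 = 0.082731.
Chebyshev: Pr(|Ȳ − 26| ≥ 1.08) ≤ Var(Ȳ)/(1.08)² = 109.95/(1329·1.08²) = 0.0709.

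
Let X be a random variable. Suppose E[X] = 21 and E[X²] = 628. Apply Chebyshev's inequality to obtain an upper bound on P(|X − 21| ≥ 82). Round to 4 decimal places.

Var(X) = E[X²] − (E[X])² = 628 − 441 = 187.
Chebyshev's inequality: P(|X − μ| ≥ t) ≤ Var(X)/t² = 187/6724 = 0.0278.

0.0278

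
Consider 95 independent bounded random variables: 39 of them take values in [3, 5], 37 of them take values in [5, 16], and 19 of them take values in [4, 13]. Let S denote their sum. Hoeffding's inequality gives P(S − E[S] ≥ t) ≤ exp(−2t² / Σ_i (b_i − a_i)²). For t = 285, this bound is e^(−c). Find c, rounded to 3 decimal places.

26.320

Σ(b_i − a_i)² = 39·2² + 37·11² + 19·9² = 6172.
c = 2t² / 6172 = 2·285² / 6172 = 26.3205.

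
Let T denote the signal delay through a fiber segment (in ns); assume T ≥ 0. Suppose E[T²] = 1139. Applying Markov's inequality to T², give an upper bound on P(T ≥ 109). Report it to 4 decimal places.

Since T ≥ 0, the event {T ≥ 109} is the same as {T² ≥ 11881}.
Markov's inequality applied to T² gives P(T² ≥ 11881) ≤ E[T²]/11881 = 1139/11881 = 0.0959.

0.0959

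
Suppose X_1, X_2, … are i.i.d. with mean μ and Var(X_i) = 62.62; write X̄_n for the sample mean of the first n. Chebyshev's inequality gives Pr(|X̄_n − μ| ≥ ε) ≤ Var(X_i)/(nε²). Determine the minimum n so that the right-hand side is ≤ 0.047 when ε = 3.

149

Require 62.62/(n·3²) ≤ 0.047, i.e. n ≥ 62.62/(0.047·3²) = 148.038.
The smallest integer n is 149.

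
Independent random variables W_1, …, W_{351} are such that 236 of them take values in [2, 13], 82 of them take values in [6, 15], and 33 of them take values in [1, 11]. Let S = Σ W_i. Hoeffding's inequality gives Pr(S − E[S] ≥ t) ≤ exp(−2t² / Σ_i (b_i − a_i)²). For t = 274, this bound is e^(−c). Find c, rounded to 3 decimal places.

Σ(b_i − a_i)² = 236·11² + 82·9² + 33·10² = 38498.
c = 2t² / 38498 = 2·274² / 38498 = 3.9003.

3.900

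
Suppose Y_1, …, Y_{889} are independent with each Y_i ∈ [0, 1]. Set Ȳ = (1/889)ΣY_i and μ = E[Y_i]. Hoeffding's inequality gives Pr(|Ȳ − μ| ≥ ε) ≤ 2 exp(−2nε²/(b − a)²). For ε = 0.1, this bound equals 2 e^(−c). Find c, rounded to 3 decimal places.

17.780

c = 2nε²/(b − a)² = 2·889·0.1² / 1² = 17.7800.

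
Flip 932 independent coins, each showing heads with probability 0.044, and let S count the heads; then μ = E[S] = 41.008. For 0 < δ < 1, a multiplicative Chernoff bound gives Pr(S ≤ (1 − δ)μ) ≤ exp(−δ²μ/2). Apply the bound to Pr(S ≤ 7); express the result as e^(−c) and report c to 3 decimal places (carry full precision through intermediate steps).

14.101

Write 7 = (1 − δ)μ, so δ = 1 − 7/41.008 = 0.8293016…
Then the exponent is δ²μ/2 = (μ − 7)²/(2μ) = 14.101444.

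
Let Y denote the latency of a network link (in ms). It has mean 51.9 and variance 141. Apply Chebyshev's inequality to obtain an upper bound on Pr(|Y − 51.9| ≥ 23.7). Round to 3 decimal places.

0.251

Chebyshev: Pr(|Y − μ| ≥ t) ≤ Var(Y)/t².
Bound = 141 / 561.69 = 0.2510.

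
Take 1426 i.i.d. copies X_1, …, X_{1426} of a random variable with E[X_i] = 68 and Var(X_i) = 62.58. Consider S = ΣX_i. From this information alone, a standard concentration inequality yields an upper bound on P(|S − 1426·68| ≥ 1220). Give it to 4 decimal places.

0.0600

With mean and variance of each term known, Chebyshev's inequality bounds the deviation of the sum (or sample mean).
Var(S) = n·Var(X_i) = 1426·62.58 = 89239.08.
Chebyshev: P(|S − 1426·68| ≥ 1220) ≤ Var(S)/1220² = 89239.08/1488400 = 0.0600.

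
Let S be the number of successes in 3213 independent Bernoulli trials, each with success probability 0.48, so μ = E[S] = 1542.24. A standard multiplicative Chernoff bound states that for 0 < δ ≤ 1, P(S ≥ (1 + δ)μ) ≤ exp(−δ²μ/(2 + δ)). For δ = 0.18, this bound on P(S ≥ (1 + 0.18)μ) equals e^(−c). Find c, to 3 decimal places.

c = δ²μ/(2 + δ) = 0.18²·1542.24/(2 + 0.18) = 22.9214.

22.921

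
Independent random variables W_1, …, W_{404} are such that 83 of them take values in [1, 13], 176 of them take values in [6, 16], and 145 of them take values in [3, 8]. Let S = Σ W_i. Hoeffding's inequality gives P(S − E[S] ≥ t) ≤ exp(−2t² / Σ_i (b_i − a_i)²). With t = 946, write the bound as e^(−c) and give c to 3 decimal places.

Σ(b_i − a_i)² = 83·12² + 176·10² + 145·5² = 33177.
c = 2t² / 33177 = 2·946² / 33177 = 53.9480.

53.948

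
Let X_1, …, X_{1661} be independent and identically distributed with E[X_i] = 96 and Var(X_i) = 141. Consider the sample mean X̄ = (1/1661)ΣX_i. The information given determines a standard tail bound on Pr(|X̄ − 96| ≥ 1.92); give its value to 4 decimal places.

0.0230

With mean and variance of each term known, Chebyshev's inequality bounds the deviation of the sum (or sample mean).
Var(X̄) = Var(X_i)/n = 141/1661 = 0.084889.
Chebyshev: Pr(|X̄ − 96| ≥ 1.92) ≤ Var(X̄)/(1.92)² = 141/(1661·1.92²) = 0.0230.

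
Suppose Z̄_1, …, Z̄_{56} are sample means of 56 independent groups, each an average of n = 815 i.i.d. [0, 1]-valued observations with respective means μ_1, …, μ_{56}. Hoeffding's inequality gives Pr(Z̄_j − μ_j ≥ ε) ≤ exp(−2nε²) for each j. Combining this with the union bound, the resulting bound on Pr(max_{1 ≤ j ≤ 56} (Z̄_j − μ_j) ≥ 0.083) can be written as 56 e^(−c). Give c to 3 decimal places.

Union bound over the 56 events: Pr(max_{1 ≤ j ≤ 56} (Z̄_j − μ_j) ≥ 0.083) ≤ 56·exp(−2nε²) = 56 exp(−2·815·0.083²).
So c = 2·815·0.083² = 11.2291.

11.229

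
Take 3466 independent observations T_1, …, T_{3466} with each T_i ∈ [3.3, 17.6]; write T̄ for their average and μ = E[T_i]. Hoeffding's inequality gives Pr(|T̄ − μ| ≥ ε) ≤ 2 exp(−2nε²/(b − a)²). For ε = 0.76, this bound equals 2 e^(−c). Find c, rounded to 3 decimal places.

19.580

c = 2nε²/(b − a)² = 2·3466·0.76² / 14.3² = 19.5800.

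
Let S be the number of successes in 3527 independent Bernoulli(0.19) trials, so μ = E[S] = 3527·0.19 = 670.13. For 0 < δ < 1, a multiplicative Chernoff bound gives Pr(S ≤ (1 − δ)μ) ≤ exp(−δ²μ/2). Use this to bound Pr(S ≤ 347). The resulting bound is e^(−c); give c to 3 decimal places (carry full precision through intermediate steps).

77.905

Write 347 = (1 − δ)μ, so δ = 1 − 347/670.13 = 0.48219…
Then the exponent is δ²μ/2 = (μ − 347)²/(2μ) = 77.905031.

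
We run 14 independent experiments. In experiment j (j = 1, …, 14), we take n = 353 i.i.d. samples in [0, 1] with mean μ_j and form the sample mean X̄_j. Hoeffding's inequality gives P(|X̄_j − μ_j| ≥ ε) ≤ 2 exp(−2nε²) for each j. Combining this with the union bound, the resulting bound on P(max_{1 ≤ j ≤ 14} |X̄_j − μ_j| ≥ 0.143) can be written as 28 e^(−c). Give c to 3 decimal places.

Union bound over the 14 events: P(max_{1 ≤ j ≤ 14} |X̄_j − μ_j| ≥ 0.143) ≤ 14·2·exp(−2nε²) = 28 exp(−2·353·0.143²).
So c = 2·353·0.143² = 14.4370.

14.437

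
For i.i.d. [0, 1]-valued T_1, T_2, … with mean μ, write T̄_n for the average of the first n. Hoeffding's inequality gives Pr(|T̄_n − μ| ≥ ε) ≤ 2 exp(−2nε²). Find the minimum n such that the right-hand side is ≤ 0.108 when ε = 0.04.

913

Require 2·exp(−2nε²) ≤ 0.108, i.e. 2nε² ≥ ln(2/0.108) = 2.918771.
So n ≥ 2.918771 / (2·0.04²) = 912.116.
The smallest integer n is 913.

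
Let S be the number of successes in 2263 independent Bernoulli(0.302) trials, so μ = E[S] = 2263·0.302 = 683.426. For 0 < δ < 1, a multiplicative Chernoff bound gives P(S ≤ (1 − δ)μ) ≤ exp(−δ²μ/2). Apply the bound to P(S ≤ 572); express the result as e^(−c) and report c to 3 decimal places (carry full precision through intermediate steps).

Write 572 = (1 − δ)μ, so δ = 1 − 572/683.426 = 0.1630403…
Then the exponent is δ²μ/2 = (μ − 572)²/(2μ) = 9.083466.

9.083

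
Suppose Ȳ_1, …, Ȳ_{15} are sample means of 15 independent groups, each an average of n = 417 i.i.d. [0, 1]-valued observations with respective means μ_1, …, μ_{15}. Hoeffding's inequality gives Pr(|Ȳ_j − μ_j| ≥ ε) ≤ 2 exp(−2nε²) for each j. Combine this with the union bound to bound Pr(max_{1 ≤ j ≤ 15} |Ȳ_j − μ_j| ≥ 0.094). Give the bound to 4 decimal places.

Per-experiment Hoeffding bound: 2·exp(−2·417·0.094²) = 2·exp(−7.36922) = 0.0012607.
Union bound over 15 events: 15·0.0012607 = 0.01891.

0.0189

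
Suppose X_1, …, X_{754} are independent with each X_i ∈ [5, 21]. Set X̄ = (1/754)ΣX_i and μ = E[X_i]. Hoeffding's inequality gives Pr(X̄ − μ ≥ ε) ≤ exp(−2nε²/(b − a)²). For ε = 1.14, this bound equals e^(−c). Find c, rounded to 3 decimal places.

c = 2nε²/(b − a)² = 2·754·1.14² / 16² = 7.6555.

7.655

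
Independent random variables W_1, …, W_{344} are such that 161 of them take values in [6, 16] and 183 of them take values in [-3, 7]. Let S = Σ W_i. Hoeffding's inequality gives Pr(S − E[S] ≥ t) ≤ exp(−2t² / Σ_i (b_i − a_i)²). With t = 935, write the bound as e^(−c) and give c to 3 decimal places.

50.827

Σ(b_i − a_i)² = 161·10² + 183·10² = 34400.
c = 2t² / 34400 = 2·935² / 34400 = 50.8270.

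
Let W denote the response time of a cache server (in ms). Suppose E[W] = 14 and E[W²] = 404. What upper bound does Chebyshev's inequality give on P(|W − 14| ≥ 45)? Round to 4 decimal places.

0.1027

Var(W) = E[W²] − (E[W])² = 404 − 196 = 208.
Chebyshev's inequality: P(|W − μ| ≥ t) ≤ Var(W)/t² = 208/2025 = 0.1027.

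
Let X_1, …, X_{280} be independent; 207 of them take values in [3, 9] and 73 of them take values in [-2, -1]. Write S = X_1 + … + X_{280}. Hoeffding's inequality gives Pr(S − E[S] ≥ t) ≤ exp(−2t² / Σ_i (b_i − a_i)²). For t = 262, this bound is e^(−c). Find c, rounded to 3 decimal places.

Σ(b_i − a_i)² = 207·6² + 73·1² = 7525.
c = 2t² / 7525 = 2·262² / 7525 = 18.2443.

18.244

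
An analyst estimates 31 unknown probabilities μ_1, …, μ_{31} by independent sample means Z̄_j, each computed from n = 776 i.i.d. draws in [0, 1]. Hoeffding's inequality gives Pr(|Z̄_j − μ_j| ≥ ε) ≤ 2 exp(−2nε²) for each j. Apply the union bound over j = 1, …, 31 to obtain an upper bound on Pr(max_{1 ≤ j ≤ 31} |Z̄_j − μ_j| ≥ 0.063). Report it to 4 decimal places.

0.1310

Per-experiment Hoeffding bound: 2·exp(−2·776·0.063²) = 2·exp(−6.15989) = 0.004225.
Union bound over 31 events: 31·0.004225 = 0.13097.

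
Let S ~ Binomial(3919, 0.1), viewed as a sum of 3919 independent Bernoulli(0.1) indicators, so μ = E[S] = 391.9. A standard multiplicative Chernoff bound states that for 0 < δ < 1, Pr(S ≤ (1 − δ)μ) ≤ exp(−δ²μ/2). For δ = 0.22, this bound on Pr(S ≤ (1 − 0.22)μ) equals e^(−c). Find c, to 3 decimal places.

c = δ²μ/2 = 0.22²·391.9/2 = 9.4840.

9.484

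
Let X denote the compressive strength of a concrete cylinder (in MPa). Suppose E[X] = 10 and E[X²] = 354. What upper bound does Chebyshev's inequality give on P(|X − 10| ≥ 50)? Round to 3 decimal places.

Var(X) = E[X²] − (E[X])² = 354 − 100 = 254.
Chebyshev's inequality: P(|X − μ| ≥ t) ≤ Var(X)/t² = 254/2500 = 0.1016.

0.102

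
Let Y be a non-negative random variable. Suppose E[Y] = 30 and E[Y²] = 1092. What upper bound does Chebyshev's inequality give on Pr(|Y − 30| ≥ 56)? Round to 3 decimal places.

Var(Y) = E[Y²] − (E[Y])² = 1092 − 900 = 192.
Chebyshev's inequality: Pr(|Y − μ| ≥ t) ≤ Var(Y)/t² = 192/3136 = 0.0612.

0.061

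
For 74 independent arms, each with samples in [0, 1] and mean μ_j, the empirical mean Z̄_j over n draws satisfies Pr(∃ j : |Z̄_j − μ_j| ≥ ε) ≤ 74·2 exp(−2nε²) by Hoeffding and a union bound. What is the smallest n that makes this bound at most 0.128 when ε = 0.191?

97

Need 2·74·exp(−2nε²) ≤ 0.128, i.e. exp(−2nε²) ≤ 0.128/148.
So 2nε² ≥ ln(148/0.128) = 7.052937.
Hence n ≥ 7.052937/(2·0.191²) = 96.666.
The smallest integer n is 97.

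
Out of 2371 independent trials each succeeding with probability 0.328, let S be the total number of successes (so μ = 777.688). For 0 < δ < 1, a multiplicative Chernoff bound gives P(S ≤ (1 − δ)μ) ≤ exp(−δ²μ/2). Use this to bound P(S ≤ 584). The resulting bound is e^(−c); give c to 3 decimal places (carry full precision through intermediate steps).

24.120

Write 584 = (1 − δ)μ, so δ = 1 − 584/777.688 = 0.2490562…
Then the exponent is δ²μ/2 = (μ − 584)²/(2μ) = 24.119596.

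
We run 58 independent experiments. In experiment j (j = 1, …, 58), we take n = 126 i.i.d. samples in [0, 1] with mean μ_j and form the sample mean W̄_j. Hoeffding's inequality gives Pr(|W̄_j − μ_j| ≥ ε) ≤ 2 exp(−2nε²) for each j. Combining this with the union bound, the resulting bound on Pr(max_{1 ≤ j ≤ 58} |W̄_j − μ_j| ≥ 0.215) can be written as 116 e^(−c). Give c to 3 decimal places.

Union bound over the 58 events: Pr(max_{1 ≤ j ≤ 58} |W̄_j − μ_j| ≥ 0.215) ≤ 58·2·exp(−2nε²) = 116 exp(−2·126·0.215²).
So c = 2·126·0.215² = 11.6487.

11.649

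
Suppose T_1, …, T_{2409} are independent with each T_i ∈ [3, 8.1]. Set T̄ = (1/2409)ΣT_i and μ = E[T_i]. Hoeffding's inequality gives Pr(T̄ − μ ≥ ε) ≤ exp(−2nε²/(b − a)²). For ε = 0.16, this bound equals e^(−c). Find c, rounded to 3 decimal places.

4.742

c = 2nε²/(b − a)² = 2·2409·0.16² / 5.1² = 4.7421.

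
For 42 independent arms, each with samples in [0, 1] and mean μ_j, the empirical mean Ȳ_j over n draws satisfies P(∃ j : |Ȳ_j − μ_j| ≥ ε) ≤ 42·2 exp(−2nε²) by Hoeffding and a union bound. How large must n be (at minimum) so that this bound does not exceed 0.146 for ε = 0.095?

353

Need 2·42·exp(−2nε²) ≤ 0.146, i.e. exp(−2nε²) ≤ 0.146/84.
So 2nε² ≥ ln(84/0.146) = 6.354965.
Hence n ≥ 6.354965/(2·0.095²) = 352.076.
The smallest integer n is 353.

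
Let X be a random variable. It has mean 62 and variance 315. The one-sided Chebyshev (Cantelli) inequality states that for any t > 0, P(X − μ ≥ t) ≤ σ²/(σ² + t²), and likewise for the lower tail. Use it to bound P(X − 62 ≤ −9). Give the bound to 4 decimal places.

0.7955

Here σ² = 315 and t = 9, so σ² + t² = 396.
Cantelli's bound: 315/396 = 0.7955.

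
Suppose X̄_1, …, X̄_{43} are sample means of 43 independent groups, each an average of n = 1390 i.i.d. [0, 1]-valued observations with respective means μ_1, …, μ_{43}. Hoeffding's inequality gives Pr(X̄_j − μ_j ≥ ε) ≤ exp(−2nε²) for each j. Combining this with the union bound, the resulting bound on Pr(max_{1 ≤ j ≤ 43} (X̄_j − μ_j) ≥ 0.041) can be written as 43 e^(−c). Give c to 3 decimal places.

4.673

Union bound over the 43 events: Pr(max_{1 ≤ j ≤ 43} (X̄_j − μ_j) ≥ 0.041) ≤ 43·exp(−2nε²) = 43 exp(−2·1390·0.041²).
So c = 2·1390·0.041² = 4.6732.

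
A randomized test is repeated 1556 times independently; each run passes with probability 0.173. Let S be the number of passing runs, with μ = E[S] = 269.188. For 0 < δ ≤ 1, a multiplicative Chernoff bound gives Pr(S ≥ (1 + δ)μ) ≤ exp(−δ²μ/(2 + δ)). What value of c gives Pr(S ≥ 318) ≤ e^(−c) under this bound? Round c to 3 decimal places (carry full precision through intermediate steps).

Write 318 = (1 + δ)μ, so δ = 318/269.188 − 1 = 0.1813305…
Then the exponent is δ²μ/(2 + δ) = (318 − μ)² / (μ·(2 + δ)) = 4.057664.

4.058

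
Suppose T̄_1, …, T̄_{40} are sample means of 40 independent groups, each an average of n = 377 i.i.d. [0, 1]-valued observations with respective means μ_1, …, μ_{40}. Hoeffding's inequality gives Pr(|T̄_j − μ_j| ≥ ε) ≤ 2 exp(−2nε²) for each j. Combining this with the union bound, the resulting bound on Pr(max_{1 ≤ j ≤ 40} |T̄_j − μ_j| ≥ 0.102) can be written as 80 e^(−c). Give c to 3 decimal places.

7.845

Union bound over the 40 events: Pr(max_{1 ≤ j ≤ 40} |T̄_j − μ_j| ≥ 0.102) ≤ 40·2·exp(−2nε²) = 80 exp(−2·377·0.102²).
So c = 2·377·0.102² = 7.8446.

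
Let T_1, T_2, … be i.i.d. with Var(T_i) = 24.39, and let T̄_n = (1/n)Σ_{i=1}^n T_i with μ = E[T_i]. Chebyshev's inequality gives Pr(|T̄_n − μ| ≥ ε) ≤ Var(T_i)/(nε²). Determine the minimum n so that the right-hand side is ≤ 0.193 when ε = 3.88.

9

Require 24.39/(n·3.88²) ≤ 0.193, i.e. n ≥ 24.39/(0.193·3.88²) = 8.394.
The smallest integer n is 9.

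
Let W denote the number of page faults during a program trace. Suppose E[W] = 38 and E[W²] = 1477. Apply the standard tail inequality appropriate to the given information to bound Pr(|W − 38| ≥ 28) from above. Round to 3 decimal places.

The first two moments determine the variance, so Chebyshev's inequality is the sharpest standard bound available.
Var(W) = E[W²] − (E[W])² = 1477 − 1444 = 33.
Chebyshev's inequality: Pr(|W − μ| ≥ t) ≤ Var(W)/t² = 33/784 = 0.0421.

0.042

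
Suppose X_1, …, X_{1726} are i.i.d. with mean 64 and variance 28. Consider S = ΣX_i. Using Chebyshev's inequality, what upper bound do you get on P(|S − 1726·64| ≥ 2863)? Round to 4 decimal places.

0.0059

Var(S) = n·Var(X_i) = 1726·28 = 48328.
Chebyshev: P(|S − 1726·64| ≥ 2863) ≤ Var(S)/2863² = 48328/8196769 = 0.0059.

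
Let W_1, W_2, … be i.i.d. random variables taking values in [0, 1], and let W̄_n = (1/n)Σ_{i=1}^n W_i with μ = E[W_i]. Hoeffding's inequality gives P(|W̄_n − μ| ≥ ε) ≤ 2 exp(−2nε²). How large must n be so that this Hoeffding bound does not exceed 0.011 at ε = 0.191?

Require 2·exp(−2nε²) ≤ 0.011, i.e. 2nε² ≥ ln(2/0.011) = 5.203007.
So n ≥ 5.203007 / (2·0.191²) = 71.311.
The smallest integer n is 72.

72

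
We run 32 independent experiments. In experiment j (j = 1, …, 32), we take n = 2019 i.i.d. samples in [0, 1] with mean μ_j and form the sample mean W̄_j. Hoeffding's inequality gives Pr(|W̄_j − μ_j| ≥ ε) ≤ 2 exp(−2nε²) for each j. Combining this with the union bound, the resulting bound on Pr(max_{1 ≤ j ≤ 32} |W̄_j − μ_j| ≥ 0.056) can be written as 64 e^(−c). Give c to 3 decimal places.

12.663

Union bound over the 32 events: Pr(max_{1 ≤ j ≤ 32} |W̄_j − μ_j| ≥ 0.056) ≤ 32·2·exp(−2nε²) = 64 exp(−2·2019·0.056²).
So c = 2·2019·0.056² = 12.6632.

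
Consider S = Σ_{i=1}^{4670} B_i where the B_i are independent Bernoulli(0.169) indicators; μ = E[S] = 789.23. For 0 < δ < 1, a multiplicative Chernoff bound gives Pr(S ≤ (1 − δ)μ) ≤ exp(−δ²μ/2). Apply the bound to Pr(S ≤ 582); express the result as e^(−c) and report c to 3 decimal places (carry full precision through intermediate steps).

27.206

Write 582 = (1 − δ)μ, so δ = 1 − 582/789.23 = 0.2625724…
Then the exponent is δ²μ/2 = (μ − 582)²/(2μ) = 27.206437.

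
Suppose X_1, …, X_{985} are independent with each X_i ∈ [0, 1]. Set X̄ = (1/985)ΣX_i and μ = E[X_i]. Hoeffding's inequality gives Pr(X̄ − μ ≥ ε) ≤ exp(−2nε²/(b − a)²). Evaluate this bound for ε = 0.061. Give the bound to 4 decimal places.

Exponent: 2nε²/(b − a)² = 2·985·0.061² / 1² = 7.33037.
Bound = exp(−7.33037) = 0.00066.

0.0007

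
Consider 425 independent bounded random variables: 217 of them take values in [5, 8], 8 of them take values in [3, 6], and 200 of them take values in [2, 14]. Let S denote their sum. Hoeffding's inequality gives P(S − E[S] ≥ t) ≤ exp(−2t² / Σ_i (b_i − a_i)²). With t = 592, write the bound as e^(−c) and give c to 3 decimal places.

Σ(b_i − a_i)² = 217·3² + 8·3² + 200·12² = 30825.
c = 2t² / 30825 = 2·592² / 30825 = 22.7389.

22.739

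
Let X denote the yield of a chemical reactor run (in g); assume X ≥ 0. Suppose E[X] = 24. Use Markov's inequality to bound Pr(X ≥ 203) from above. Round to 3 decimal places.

0.118

Markov's inequality: for a non-negative random variable, Pr(X ≥ a) ≤ E[X]/a.
Here E[X] = 24 and a = 203, so the bound is 24/203 = 0.1182.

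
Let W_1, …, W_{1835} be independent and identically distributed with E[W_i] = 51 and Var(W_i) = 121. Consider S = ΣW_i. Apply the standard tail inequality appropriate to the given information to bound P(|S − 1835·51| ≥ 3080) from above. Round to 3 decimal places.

0.023

With mean and variance of each term known, Chebyshev's inequality bounds the deviation of the sum (or sample mean).
Var(S) = n·Var(W_i) = 1835·121 = 222035.
Chebyshev: P(|S − 1835·51| ≥ 3080) ≤ Var(S)/3080² = 222035/9486400 = 0.0234.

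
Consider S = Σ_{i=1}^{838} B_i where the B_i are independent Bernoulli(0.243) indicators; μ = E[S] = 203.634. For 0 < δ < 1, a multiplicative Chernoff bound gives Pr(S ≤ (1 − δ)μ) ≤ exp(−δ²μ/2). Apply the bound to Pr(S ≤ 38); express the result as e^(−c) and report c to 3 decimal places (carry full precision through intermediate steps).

67.363

Write 38 = (1 − δ)μ, so δ = 1 − 38/203.634 = 0.8133907…
Then the exponent is δ²μ/2 = (μ − 38)²/(2μ) = 67.362577.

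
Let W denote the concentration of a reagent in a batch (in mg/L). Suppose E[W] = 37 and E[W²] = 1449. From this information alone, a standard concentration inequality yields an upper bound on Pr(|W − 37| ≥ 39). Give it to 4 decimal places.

0.0526

The first two moments determine the variance, so Chebyshev's inequality is the sharpest standard bound available.
Var(W) = E[W²] − (E[W])² = 1449 − 1369 = 80.
Chebyshev's inequality: Pr(|W − μ| ≥ t) ≤ Var(W)/t² = 80/1521 = 0.0526.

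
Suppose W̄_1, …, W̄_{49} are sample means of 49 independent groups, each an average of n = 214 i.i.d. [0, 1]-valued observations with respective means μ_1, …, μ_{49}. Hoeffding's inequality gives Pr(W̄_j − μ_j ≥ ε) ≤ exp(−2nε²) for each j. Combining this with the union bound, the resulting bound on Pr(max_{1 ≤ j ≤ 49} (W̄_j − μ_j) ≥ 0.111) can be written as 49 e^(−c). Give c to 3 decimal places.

Union bound over the 49 events: Pr(max_{1 ≤ j ≤ 49} (W̄_j − μ_j) ≥ 0.111) ≤ 49·exp(−2nε²) = 49 exp(−2·214·0.111²).
So c = 2·214·0.111² = 5.2734.

5.273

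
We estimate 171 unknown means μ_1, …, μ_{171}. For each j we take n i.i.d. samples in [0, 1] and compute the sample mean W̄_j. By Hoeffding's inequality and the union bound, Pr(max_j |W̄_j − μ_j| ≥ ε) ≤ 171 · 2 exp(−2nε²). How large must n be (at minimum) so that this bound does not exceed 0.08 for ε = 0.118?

301

Need 2·171·exp(−2nε²) ≤ 0.08, i.e. exp(−2nε²) ≤ 0.08/342.
So 2nε² ≥ ln(342/0.08) = 8.360539.
Hence n ≥ 8.360539/(2·0.118²) = 300.220.
The smallest integer n is 301.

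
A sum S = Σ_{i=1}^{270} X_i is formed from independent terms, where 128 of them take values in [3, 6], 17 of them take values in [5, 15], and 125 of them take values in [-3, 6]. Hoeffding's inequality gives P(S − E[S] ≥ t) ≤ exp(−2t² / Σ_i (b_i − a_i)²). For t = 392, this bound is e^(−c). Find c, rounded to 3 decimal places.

Σ(b_i − a_i)² = 128·3² + 17·10² + 125·9² = 12977.
c = 2t² / 12977 = 2·392² / 12977 = 23.6825.

23.683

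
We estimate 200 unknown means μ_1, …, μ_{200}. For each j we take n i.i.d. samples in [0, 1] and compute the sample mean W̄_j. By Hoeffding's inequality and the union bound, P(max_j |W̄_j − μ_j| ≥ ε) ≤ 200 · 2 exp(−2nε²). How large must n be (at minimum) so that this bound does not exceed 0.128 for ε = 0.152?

Need 2·200·exp(−2nε²) ≤ 0.128, i.e. exp(−2nε²) ≤ 0.128/400.
So 2nε² ≥ ln(400/0.128) = 8.047190.
Hence n ≥ 8.047190/(2·0.152²) = 174.151.
The smallest integer n is 175.

175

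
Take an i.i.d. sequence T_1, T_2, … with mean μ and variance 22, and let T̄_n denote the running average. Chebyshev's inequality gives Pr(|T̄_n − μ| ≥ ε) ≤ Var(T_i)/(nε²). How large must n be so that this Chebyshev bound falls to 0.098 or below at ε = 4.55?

11

Require 22/(n·4.55²) ≤ 0.098, i.e. n ≥ 22/(0.098·4.55²) = 10.844.
The smallest integer n is 11.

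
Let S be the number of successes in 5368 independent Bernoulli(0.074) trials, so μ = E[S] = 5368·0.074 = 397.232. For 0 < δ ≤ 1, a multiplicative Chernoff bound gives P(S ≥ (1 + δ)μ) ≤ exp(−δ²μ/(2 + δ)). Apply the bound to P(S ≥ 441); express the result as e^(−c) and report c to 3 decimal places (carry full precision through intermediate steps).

2.285

Write 441 = (1 + δ)μ, so δ = 441/397.232 − 1 = 0.1101825…
Then the exponent is δ²μ/(2 + δ) = (441 − μ)² / (μ·(2 + δ)) = 2.285331.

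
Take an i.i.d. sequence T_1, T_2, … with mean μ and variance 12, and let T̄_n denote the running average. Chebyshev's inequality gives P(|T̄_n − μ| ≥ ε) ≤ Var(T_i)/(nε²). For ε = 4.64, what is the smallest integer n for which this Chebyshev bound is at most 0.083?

7

Require 12/(n·4.64²) ≤ 0.083, i.e. n ≥ 12/(0.083·4.64²) = 6.715.
The smallest integer n is 7.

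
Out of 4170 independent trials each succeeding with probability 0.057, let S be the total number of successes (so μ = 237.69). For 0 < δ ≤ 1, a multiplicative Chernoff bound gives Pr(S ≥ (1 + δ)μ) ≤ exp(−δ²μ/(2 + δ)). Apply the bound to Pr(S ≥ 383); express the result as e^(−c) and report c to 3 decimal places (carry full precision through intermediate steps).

34.019

Write 383 = (1 + δ)μ, so δ = 383/237.69 − 1 = 0.6113425…
Then the exponent is δ²μ/(2 + δ) = (383 − μ)² / (μ·(2 + δ)) = 34.018586.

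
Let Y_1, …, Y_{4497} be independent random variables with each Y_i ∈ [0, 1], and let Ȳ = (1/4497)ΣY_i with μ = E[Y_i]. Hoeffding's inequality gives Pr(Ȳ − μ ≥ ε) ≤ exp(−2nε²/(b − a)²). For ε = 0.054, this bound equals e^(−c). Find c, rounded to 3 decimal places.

c = 2nε²/(b − a)² = 2·4497·0.054² / 1² = 26.2265.

26.227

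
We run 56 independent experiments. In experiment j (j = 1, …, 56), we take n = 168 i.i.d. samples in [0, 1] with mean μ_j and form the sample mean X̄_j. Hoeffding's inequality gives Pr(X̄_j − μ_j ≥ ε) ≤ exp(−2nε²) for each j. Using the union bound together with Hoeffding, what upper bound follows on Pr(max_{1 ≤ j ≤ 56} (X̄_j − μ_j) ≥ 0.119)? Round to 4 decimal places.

0.4806

Per-experiment Hoeffding bound: exp(−2·168·0.119²) = exp(−4.75810) = 0.0085819.
Union bound over 56 events: 56·0.0085819 = 0.48059.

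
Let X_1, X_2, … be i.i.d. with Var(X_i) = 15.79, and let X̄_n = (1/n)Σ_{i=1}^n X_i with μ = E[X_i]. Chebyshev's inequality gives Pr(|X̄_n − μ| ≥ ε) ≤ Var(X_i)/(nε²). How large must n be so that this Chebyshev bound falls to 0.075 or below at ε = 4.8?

10

Require 15.79/(n·4.8²) ≤ 0.075, i.e. n ≥ 15.79/(0.075·4.8²) = 9.138.
The smallest integer n is 10.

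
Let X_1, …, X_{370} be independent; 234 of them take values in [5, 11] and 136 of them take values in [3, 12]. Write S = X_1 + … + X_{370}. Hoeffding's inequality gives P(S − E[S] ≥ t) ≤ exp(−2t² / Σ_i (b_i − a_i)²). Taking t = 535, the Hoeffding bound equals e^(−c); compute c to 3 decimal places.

29.447

Σ(b_i − a_i)² = 234·6² + 136·9² = 19440.
c = 2t² / 19440 = 2·535² / 19440 = 29.4470.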